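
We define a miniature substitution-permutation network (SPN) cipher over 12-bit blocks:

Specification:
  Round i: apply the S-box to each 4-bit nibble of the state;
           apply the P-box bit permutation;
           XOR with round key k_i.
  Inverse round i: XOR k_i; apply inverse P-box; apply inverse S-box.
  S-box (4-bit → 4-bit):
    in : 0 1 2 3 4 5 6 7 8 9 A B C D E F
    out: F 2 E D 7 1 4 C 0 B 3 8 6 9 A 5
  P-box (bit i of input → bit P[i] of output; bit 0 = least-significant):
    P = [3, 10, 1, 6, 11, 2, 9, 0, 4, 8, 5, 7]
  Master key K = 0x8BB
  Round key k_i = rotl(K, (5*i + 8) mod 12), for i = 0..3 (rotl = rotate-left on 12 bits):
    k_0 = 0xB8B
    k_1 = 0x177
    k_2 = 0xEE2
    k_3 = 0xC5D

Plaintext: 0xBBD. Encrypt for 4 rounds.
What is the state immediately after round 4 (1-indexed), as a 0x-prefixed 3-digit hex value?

s_0 = plaintext = 0xBBD
s_1 = Round(s_0, k_0) = 0xB42
s_2 = Round(s_1, k_1) = 0xFB1
s_3 = Round(s_2, k_2) = 0xAD3
s_4 = Round(s_3, k_3) = 0x506

0x506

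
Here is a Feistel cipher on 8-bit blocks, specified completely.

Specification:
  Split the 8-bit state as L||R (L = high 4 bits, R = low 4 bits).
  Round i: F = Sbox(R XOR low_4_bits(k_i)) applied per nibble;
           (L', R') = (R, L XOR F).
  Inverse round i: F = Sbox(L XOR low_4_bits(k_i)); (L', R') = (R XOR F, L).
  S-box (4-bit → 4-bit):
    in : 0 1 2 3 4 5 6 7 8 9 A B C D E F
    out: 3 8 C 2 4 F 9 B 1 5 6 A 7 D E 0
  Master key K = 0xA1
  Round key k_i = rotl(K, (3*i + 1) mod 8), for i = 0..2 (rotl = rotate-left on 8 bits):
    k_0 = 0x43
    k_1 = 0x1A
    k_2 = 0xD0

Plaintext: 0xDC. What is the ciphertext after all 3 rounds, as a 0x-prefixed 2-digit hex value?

s_0 = plaintext = 0xDC
s_1 = Round(s_0, k_0) = 0xCD
s_2 = Round(s_1, k_1) = 0xD7
s_3 = Round(s_2, k_2) = 0x76

0x76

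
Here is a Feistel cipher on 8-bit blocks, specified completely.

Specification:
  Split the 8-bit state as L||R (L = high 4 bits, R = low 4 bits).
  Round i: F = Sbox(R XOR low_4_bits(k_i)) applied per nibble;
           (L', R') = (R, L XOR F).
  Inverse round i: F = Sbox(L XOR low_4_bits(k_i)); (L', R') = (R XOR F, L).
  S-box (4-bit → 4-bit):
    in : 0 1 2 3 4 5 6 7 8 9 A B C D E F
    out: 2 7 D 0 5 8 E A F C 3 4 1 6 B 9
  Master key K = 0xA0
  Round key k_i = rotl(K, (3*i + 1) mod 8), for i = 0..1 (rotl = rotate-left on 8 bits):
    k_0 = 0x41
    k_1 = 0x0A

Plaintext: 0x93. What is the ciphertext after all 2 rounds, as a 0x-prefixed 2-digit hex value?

s_0 = plaintext = 0x93
s_1 = Round(s_0, k_0) = 0x34
s_2 = Round(s_1, k_1) = 0x48

0x48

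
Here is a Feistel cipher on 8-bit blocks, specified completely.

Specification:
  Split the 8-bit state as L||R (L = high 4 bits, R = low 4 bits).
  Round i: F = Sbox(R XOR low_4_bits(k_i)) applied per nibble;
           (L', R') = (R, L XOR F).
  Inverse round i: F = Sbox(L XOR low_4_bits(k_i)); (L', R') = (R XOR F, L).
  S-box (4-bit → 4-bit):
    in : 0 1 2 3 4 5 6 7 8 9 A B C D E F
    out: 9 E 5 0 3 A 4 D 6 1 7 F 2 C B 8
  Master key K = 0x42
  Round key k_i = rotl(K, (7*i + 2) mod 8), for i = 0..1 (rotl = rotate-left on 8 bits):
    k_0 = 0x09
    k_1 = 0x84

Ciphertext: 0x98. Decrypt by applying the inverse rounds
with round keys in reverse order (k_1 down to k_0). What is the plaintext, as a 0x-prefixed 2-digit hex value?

0x54

s_0 = ciphertext = 0x98
s_1 = InvRound(s_0, k_1) = 0x49
s_2 = InvRound(s_1, k_0) = 0x54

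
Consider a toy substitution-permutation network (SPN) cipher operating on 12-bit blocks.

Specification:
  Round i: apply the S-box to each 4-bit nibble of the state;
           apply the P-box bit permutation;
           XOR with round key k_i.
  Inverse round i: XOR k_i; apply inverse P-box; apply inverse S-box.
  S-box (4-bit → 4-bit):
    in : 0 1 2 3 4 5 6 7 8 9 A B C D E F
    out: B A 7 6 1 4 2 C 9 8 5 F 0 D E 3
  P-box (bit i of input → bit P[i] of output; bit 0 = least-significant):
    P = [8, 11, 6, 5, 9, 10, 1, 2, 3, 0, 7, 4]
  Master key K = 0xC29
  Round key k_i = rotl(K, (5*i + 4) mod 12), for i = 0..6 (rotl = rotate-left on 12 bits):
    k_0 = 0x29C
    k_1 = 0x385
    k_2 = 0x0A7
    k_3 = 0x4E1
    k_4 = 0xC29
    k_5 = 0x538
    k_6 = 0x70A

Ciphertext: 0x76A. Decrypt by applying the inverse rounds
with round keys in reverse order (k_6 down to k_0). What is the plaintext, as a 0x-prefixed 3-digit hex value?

s_0 = ciphertext = 0x76A
s_1 = InvRound(s_0, k_6) = 0xCC7
s_2 = InvRound(s_1, k_5) = 0xB7B
s_3 = InvRound(s_2, k_4) = 0x92A
s_4 = InvRound(s_3, k_3) = 0x232
s_5 = InvRound(s_4, k_2) = 0xE8C
s_6 = InvRound(s_5, k_1) = 0xF6F
s_7 = InvRound(s_6, k_0) = 0xE3B

0xE3B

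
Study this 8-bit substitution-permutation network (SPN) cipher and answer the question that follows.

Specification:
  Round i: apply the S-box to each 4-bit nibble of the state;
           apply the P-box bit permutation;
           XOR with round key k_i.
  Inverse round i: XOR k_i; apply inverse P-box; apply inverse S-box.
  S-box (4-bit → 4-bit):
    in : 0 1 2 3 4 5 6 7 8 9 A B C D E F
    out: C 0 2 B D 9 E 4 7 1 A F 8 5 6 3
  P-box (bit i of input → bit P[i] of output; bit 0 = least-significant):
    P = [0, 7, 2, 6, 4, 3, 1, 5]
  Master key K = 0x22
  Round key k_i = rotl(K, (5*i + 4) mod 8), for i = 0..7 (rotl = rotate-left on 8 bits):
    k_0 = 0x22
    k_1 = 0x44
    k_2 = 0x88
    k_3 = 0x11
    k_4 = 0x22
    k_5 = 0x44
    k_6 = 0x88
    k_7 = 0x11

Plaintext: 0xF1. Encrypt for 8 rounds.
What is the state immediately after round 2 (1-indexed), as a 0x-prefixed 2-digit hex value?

0xBC

s_0 = plaintext = 0xF1
s_1 = Round(s_0, k_0) = 0x3A
s_2 = Round(s_1, k_1) = 0xBC
s_3 = Round(s_2, k_2) = 0xF2
s_4 = Round(s_3, k_3) = 0x89
s_5 = Round(s_4, k_4) = 0x39
s_6 = Round(s_5, k_5) = 0x7D
s_7 = Round(s_6, k_6) = 0x8F
s_8 = Round(s_7, k_7) = 0x8A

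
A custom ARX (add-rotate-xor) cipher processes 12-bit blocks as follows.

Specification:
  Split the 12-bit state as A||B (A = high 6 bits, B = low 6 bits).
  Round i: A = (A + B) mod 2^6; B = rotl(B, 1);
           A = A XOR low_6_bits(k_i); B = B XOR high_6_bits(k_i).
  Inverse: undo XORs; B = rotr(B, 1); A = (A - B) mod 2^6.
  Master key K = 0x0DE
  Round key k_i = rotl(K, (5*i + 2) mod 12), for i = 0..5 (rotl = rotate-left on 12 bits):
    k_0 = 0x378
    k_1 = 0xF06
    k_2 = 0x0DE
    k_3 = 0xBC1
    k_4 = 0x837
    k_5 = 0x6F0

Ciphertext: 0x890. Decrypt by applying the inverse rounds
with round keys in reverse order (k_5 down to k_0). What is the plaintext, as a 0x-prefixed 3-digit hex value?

0xA45

s_0 = ciphertext = 0x890
s_1 = InvRound(s_0, k_5) = 0xB65
s_2 = InvRound(s_1, k_4) = 0xE22
s_3 = InvRound(s_2, k_3) = 0x4E6
s_4 = InvRound(s_3, k_2) = 0x6F2
s_5 = InvRound(s_4, k_1) = 0x587
s_6 = InvRound(s_5, k_0) = 0xA45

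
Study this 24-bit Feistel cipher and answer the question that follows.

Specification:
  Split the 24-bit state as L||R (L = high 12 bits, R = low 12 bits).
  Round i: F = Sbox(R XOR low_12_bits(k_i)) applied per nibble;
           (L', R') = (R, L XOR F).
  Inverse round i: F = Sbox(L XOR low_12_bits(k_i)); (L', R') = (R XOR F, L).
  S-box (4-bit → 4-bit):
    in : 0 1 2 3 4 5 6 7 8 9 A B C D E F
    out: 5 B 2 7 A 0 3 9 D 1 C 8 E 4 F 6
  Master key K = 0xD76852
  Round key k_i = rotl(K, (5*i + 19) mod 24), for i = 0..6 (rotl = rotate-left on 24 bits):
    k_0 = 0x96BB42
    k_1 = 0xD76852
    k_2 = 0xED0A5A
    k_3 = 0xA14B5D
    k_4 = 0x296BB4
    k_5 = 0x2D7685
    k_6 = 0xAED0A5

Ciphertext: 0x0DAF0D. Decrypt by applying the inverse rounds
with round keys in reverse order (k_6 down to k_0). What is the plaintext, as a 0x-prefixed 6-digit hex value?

s_0 = ciphertext = 0x0DAF0D
s_1 = InvRound(s_0, k_6) = 0xA9B0DA
s_2 = InvRound(s_1, k_5) = 0xE65A9B
s_3 = InvRound(s_2, k_4) = 0xAD0E65
s_4 = InvRound(s_3, k_3) = 0x5B1AD0
s_5 = InvRound(s_4, k_2) = 0xC285B1
s_6 = InvRound(s_5, k_1) = 0xF2DC28
s_7 = InvRound(s_6, k_0) = 0x61EF2D

0x61EF2D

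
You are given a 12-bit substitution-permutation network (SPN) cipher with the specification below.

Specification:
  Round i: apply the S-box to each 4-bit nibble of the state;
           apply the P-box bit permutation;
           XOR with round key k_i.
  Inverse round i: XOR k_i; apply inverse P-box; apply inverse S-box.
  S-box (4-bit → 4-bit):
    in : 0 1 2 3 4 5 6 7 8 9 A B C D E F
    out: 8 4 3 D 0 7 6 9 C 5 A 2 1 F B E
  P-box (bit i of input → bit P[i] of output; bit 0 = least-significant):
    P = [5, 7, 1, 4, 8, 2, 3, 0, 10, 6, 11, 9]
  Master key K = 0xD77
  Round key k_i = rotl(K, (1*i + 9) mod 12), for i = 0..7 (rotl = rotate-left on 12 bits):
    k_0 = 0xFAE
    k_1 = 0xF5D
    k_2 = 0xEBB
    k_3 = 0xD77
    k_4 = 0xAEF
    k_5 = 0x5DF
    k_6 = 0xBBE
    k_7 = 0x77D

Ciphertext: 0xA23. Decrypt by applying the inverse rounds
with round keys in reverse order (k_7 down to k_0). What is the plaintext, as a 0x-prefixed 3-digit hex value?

0x588

s_0 = ciphertext = 0xA23
s_1 = InvRound(s_0, k_7) = 0x558
s_2 = InvRound(s_1, k_6) = 0xDB5
s_3 = InvRound(s_2, k_5) = 0x619
s_4 = InvRound(s_3, k_4) = 0x5BD
s_5 = InvRound(s_4, k_3) = 0x616
s_6 = InvRound(s_5, k_2) = 0x1F2
s_7 = InvRound(s_6, k_1) = 0x3F5
s_8 = InvRound(s_7, k_0) = 0x588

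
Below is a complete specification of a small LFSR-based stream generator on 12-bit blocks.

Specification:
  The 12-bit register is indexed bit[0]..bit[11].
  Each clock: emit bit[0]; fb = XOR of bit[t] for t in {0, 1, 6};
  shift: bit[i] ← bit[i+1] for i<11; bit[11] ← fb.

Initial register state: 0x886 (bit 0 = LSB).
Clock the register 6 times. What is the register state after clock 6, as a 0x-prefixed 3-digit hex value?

0x9E2

reg_0 = 0x886
clock 1: out=0, reg = 0xC43
clock 2: out=1, reg = 0xE21
clock 3: out=1, reg = 0xF10
clock 4: out=0, reg = 0x788
clock 5: out=0, reg = 0x3C4
clock 6: out=0, reg = 0x9E2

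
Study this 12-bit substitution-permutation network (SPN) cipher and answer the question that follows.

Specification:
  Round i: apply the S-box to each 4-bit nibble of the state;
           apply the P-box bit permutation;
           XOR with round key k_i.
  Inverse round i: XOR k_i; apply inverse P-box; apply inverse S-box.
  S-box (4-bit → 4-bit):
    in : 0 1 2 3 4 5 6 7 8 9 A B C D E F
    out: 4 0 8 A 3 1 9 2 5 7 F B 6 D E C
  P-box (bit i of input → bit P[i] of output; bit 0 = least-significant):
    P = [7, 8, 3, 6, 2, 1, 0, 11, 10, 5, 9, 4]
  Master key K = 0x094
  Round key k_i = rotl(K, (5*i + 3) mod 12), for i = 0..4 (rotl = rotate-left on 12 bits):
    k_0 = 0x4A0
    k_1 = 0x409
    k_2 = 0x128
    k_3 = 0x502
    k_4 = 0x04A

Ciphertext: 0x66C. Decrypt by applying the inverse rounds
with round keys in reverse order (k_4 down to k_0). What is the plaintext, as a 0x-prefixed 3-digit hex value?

0xACB

s_0 = ciphertext = 0x66C
s_1 = InvRound(s_0, k_4) = 0x941
s_2 = InvRound(s_1, k_3) = 0x5E2
s_3 = InvRound(s_2, k_2) = 0x57D
s_4 = InvRound(s_3, k_1) = 0x353
s_5 = InvRound(s_4, k_0) = 0xACB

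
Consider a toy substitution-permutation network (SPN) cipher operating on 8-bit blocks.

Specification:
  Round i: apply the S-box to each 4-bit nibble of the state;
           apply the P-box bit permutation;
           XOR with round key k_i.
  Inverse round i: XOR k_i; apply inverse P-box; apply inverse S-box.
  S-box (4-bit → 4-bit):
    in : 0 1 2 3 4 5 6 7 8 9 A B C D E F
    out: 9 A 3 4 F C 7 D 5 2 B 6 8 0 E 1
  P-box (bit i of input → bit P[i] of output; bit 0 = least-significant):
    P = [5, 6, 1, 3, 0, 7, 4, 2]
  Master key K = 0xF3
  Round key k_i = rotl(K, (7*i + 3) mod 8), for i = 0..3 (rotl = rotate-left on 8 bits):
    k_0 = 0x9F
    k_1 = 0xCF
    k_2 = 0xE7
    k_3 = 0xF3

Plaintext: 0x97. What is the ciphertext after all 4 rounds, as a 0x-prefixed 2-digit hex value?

0x67

s_0 = plaintext = 0x97
s_1 = Round(s_0, k_0) = 0x35
s_2 = Round(s_1, k_1) = 0xD5
s_3 = Round(s_2, k_2) = 0xED
s_4 = Round(s_3, k_3) = 0x67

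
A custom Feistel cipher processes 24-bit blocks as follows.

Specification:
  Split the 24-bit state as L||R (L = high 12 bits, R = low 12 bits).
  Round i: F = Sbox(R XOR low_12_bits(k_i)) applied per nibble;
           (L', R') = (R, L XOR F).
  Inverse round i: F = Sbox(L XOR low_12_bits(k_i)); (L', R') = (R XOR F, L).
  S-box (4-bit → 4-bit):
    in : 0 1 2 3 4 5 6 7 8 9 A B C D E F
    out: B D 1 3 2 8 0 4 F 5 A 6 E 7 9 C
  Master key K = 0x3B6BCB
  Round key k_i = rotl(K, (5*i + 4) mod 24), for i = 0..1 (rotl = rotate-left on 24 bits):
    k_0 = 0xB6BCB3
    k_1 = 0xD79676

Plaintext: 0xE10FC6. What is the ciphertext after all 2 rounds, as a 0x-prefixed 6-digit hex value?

s_0 = plaintext = 0xE10FC6
s_1 = Round(s_0, k_0) = 0xFC6D58
s_2 = Round(s_1, k_1) = 0xD589DF

0xD589DF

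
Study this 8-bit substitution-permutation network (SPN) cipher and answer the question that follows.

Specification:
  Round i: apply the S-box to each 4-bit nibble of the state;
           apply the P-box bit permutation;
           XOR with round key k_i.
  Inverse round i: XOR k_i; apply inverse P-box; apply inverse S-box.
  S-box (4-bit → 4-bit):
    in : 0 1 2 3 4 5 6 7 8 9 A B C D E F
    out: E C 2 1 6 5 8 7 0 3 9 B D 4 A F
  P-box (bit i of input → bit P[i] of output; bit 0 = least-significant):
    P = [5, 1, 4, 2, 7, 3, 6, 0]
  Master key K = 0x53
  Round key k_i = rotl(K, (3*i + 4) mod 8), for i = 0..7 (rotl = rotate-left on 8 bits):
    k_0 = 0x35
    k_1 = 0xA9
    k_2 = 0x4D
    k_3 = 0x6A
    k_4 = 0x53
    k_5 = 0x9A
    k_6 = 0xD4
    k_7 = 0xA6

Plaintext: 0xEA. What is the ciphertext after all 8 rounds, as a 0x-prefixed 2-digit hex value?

0x4F

s_0 = plaintext = 0xEA
s_1 = Round(s_0, k_0) = 0x18
s_2 = Round(s_1, k_1) = 0xE8
s_3 = Round(s_2, k_2) = 0x44
s_4 = Round(s_3, k_3) = 0x30
s_5 = Round(s_4, k_4) = 0xC5
s_6 = Round(s_5, k_5) = 0x6B
s_7 = Round(s_6, k_6) = 0xF3
s_8 = Round(s_7, k_7) = 0x4F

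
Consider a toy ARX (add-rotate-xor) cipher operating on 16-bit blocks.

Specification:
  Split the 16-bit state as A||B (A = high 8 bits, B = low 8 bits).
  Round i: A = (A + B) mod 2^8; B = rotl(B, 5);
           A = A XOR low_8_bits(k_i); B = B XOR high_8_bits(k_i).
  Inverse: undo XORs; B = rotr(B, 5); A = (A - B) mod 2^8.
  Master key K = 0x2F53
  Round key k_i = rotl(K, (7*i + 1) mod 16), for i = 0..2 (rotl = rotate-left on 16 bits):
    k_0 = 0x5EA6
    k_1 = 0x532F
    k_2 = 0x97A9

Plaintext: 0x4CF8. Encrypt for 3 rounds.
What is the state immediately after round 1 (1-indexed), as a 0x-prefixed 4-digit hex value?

0xE241

s_0 = plaintext = 0x4CF8
s_1 = Round(s_0, k_0) = 0xE241
s_2 = Round(s_1, k_1) = 0x0C7B
s_3 = Round(s_2, k_2) = 0x2EF8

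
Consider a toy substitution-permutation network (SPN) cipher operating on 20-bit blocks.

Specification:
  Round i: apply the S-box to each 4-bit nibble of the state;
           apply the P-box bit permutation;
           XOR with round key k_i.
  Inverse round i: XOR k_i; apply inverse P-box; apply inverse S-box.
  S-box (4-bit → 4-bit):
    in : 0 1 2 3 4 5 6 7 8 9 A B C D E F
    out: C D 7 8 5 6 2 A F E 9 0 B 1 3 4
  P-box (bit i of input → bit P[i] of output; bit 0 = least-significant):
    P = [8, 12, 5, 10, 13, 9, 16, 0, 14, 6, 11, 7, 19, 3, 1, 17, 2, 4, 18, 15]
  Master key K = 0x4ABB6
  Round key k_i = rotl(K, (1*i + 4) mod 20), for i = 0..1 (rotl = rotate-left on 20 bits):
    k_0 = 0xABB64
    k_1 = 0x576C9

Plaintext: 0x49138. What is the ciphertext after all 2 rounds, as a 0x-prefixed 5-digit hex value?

s_0 = plaintext = 0x49138
s_1 = Round(s_0, k_0) = 0xCE6CB
s_2 = Round(s_1, k_1) = 0xDD494

0xDD494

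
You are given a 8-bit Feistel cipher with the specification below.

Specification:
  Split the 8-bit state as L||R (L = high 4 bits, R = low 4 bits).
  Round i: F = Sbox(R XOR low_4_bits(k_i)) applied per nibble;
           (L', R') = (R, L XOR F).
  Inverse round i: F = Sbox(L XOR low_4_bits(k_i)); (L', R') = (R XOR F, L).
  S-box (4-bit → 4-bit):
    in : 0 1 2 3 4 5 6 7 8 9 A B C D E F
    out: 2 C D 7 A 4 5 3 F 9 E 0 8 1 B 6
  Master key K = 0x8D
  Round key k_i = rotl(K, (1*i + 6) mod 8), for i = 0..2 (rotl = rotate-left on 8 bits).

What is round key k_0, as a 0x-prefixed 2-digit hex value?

K = 0x8D
k_0 = rotl(K, (1*0+6) mod 8) = rotl(K, 6) = 0x63

0x63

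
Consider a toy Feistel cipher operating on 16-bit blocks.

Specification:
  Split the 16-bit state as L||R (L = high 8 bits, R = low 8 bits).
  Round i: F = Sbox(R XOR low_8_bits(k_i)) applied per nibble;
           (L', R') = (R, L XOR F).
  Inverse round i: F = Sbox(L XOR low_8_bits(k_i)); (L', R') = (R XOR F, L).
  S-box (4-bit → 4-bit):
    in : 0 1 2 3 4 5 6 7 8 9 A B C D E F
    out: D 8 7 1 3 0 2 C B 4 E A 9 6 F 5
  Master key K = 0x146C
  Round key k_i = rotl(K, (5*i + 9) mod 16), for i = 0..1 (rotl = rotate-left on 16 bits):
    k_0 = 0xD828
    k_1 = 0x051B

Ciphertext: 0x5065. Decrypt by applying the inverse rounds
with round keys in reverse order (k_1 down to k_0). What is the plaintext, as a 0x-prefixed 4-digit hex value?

s_0 = ciphertext = 0x5065
s_1 = InvRound(s_0, k_1) = 0x5F50
s_2 = InvRound(s_1, k_0) = 0x9C5F

0x9C5F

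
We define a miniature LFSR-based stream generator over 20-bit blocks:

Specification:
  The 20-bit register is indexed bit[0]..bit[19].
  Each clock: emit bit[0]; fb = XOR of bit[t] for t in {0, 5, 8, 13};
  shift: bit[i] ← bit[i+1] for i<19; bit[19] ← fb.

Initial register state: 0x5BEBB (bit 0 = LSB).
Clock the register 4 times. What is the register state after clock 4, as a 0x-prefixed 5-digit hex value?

reg_0 = 0x5BEBB
clock 1: out=1, reg = 0xADF5D
clock 2: out=1, reg = 0x56FAE
clock 3: out=0, reg = 0xAB7D7
clock 4: out=1, reg = 0xD5BEB

0xD5BEB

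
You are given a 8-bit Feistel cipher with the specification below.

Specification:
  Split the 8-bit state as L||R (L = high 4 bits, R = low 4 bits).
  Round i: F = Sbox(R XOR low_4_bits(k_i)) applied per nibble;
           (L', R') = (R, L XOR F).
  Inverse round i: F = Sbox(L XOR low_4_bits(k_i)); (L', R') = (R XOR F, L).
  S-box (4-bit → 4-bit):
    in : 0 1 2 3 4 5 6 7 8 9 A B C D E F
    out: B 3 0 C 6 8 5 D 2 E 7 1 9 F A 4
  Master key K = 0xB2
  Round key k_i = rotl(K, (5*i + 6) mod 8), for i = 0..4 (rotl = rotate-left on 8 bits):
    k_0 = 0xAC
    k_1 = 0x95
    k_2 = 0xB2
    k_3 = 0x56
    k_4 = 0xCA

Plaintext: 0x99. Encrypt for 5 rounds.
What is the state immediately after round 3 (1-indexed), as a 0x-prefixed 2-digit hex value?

0xFE

s_0 = plaintext = 0x99
s_1 = Round(s_0, k_0) = 0x91
s_2 = Round(s_1, k_1) = 0x1F
s_3 = Round(s_2, k_2) = 0xFE
s_4 = Round(s_3, k_3) = 0xED
s_5 = Round(s_4, k_4) = 0xD3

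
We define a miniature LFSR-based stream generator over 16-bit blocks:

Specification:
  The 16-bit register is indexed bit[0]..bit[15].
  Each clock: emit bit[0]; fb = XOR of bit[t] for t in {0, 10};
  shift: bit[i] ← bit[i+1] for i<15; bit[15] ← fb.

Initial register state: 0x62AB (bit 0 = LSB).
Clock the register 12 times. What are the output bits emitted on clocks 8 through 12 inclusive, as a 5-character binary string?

10100

reg_0 = 0x62AB
clock 1: out=1, reg = 0xB155
clock 2: out=1, reg = 0xD8AA
clock 3: out=0, reg = 0x6C55
clock 4: out=1, reg = 0x362A
clock 5: out=0, reg = 0x9B15
clock 6: out=1, reg = 0xCD8A
clock 7: out=0, reg = 0xE6C5
clock 8: out=1, reg = 0x7362
clock 9: out=0, reg = 0x39B1
clock 10: out=1, reg = 0x9CD8
clock 11: out=0, reg = 0xCE6C
clock 12: out=0, reg = 0xE736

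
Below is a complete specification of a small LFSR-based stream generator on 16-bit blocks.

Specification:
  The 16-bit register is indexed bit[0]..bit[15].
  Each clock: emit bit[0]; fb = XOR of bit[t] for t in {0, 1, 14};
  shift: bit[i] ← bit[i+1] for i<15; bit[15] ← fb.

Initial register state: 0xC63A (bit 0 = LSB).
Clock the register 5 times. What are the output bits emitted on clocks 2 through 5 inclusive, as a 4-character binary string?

reg_0 = 0xC63A
clock 1: out=0, reg = 0x631D
clock 2: out=1, reg = 0x318E
clock 3: out=0, reg = 0x98C7
clock 4: out=1, reg = 0x4C63
clock 5: out=1, reg = 0xA631

1011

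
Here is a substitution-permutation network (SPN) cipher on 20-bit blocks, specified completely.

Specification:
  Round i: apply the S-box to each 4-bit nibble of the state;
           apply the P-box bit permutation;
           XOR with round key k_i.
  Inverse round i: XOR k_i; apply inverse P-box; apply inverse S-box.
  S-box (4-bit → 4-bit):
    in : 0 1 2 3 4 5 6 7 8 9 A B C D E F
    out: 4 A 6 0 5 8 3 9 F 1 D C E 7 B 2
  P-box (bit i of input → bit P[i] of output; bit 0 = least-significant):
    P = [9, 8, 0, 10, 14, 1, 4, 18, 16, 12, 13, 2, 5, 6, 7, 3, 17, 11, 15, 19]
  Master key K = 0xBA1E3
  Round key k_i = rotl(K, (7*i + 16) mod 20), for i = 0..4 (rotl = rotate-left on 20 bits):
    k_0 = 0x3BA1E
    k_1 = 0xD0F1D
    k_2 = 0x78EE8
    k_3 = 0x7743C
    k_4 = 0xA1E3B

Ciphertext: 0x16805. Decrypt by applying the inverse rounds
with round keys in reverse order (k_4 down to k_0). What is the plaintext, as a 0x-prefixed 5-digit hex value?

0x64B30

s_0 = ciphertext = 0x16805
s_1 = InvRound(s_0, k_4) = 0x778D7
s_2 = InvRound(s_1, k_3) = 0xF83FB
s_3 = InvRound(s_2, k_2) = 0x1332C
s_4 = InvRound(s_3, k_1) = 0x192BB
s_5 = InvRound(s_4, k_0) = 0x64B30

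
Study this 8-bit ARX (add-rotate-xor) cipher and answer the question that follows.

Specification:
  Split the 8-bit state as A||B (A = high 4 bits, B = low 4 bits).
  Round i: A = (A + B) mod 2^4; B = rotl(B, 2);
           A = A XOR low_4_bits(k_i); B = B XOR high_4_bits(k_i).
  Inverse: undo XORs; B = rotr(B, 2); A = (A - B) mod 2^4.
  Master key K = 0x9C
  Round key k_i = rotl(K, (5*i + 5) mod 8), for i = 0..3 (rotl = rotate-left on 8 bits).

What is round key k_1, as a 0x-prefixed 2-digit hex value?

0x72

K = 0x9C
k_0 = rotl(K, (5*0+5) mod 8) = rotl(K, 5) = 0x93
k_1 = rotl(K, (5*1+5) mod 8) = rotl(K, 2) = 0x72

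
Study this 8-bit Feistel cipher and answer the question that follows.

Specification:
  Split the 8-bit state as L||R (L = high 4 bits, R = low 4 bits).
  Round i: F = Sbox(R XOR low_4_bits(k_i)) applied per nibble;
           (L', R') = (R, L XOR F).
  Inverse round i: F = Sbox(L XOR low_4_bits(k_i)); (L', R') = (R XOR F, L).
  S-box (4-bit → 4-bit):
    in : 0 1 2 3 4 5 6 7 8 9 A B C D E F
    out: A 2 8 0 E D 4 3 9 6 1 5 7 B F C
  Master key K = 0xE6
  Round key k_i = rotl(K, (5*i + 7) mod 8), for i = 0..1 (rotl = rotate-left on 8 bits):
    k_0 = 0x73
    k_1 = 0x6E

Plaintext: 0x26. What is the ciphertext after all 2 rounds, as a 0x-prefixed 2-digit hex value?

s_0 = plaintext = 0x26
s_1 = Round(s_0, k_0) = 0x6F
s_2 = Round(s_1, k_1) = 0xF4

0xF4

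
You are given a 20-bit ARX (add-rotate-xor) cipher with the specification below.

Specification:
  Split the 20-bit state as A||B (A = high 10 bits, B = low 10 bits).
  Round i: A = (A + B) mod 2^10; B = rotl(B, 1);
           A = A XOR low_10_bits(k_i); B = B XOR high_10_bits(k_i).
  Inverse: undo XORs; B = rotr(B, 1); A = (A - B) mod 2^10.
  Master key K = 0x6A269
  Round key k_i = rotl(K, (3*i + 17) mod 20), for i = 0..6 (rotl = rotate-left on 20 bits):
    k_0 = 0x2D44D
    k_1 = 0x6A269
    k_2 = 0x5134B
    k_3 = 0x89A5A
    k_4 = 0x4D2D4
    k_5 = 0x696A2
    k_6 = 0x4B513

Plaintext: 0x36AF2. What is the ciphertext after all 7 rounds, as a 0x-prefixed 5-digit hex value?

s_0 = plaintext = 0x36AF2
s_1 = Round(s_0, k_0) = 0xE0550
s_2 = Round(s_1, k_1) = 0xAE308
s_3 = Round(s_2, k_2) = 0xA2F55
s_4 = Round(s_3, k_3) = 0xEE88D
s_5 = Round(s_4, k_4) = 0xA4C2E
s_6 = Round(s_5, k_5) = 0x18DF9
s_7 = Round(s_6, k_6) = 0xD3EDF

0xD3EDF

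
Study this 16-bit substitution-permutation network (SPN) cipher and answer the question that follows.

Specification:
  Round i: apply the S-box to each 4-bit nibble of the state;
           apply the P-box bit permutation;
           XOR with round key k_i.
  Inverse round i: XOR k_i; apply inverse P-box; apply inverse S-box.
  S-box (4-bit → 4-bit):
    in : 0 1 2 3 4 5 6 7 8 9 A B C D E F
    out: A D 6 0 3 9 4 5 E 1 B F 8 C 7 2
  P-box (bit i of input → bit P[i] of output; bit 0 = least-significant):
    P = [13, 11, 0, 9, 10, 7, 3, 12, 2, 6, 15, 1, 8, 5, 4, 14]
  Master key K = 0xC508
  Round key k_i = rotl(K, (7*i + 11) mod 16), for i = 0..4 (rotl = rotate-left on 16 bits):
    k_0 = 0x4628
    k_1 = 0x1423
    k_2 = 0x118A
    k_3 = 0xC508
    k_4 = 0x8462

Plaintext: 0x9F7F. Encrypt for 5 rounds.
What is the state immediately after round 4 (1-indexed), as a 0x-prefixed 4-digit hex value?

s_0 = plaintext = 0x9F7F
s_1 = Round(s_0, k_0) = 0x4B60
s_2 = Round(s_1, k_1) = 0x9F4D
s_3 = Round(s_2, k_2) = 0x164B
s_4 = Round(s_3, k_3) = 0x2A99
s_5 = Round(s_4, k_4) = 0xA014

0x2A99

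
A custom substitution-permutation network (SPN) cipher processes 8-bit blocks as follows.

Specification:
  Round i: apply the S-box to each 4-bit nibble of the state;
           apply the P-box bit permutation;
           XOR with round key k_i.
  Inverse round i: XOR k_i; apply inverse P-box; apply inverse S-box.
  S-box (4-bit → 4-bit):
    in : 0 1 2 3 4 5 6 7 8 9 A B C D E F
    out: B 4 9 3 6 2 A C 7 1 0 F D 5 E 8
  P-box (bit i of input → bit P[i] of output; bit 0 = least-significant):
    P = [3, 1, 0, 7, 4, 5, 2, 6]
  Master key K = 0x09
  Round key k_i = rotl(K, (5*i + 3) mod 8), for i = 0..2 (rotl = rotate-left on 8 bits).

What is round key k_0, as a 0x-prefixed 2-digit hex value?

K = 0x09
k_0 = rotl(K, (5*0+3) mod 8) = rotl(K, 3) = 0x48

0x48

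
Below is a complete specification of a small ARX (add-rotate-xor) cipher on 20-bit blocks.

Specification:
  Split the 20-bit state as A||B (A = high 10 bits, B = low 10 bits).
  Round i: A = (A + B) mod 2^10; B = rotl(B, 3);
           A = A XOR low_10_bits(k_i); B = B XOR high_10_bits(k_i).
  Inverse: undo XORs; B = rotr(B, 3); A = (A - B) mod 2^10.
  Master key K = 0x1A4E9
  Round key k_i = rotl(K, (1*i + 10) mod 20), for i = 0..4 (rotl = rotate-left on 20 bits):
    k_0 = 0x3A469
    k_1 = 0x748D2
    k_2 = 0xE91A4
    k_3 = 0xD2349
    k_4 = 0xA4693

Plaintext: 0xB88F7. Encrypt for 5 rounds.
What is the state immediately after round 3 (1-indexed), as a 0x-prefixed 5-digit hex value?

s_0 = plaintext = 0xB88F7
s_1 = Round(s_0, k_0) = 0xEC350
s_2 = Round(s_1, k_1) = 0xF4B54
s_3 = Round(s_2, k_2) = 0xA0902
s_4 = Round(s_3, k_3) = 0x3375A
s_5 = Round(s_4, k_4) = 0xAD047

0xA0902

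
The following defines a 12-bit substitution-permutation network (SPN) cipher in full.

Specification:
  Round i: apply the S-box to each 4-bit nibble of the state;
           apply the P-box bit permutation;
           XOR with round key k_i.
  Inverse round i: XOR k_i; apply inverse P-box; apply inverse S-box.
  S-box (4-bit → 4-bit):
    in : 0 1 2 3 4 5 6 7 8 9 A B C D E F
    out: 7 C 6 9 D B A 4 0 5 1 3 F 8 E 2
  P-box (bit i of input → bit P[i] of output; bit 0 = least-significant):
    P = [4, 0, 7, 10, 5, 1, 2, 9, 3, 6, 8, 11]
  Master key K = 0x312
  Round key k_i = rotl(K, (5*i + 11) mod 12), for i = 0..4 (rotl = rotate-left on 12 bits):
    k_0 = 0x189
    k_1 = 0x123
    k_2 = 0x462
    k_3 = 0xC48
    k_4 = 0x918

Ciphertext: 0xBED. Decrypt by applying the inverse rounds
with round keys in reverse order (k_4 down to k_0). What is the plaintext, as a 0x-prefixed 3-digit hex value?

0x84E

s_0 = ciphertext = 0xBED
s_1 = InvRound(s_0, k_4) = 0xF40
s_2 = InvRound(s_1, k_3) = 0x9D8
s_3 = InvRound(s_2, k_2) = 0x4B4
s_4 = InvRound(s_3, k_1) = 0x72C
s_5 = InvRound(s_4, k_0) = 0x84E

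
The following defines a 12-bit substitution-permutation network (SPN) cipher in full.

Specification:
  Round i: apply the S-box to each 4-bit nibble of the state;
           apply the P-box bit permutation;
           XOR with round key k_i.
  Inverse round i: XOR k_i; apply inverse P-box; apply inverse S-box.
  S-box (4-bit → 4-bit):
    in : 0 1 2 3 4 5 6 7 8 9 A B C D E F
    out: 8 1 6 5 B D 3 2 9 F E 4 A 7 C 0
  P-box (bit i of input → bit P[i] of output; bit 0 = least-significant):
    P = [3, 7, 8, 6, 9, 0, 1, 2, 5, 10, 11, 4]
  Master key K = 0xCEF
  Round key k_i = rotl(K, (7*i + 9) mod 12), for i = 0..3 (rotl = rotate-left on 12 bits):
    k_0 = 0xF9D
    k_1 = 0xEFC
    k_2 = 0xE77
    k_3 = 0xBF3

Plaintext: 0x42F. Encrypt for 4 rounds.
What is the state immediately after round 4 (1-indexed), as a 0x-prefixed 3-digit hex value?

0x2BA

s_0 = plaintext = 0x42F
s_1 = Round(s_0, k_0) = 0xBAE
s_2 = Round(s_1, k_1) = 0x7BB
s_3 = Round(s_2, k_2) = 0xB75
s_4 = Round(s_3, k_3) = 0x2BA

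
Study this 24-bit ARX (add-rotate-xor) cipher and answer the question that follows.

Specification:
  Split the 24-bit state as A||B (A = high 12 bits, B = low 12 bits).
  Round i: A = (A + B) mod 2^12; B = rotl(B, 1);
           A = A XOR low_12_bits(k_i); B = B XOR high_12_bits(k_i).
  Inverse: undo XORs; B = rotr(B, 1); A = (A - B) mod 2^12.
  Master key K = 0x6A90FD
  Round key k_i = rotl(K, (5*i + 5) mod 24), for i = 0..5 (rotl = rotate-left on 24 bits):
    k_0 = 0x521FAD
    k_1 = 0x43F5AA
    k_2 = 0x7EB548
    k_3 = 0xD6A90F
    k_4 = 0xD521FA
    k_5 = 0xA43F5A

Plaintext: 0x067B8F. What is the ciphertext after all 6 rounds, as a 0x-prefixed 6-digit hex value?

0xCBAE26

s_0 = plaintext = 0x067B8F
s_1 = Round(s_0, k_0) = 0x45B23E
s_2 = Round(s_1, k_1) = 0x333043
s_3 = Round(s_2, k_2) = 0x63E76D
s_4 = Round(s_3, k_3) = 0x4A43B0
s_5 = Round(s_4, k_4) = 0x9AEA32
s_6 = Round(s_5, k_5) = 0xCBAE26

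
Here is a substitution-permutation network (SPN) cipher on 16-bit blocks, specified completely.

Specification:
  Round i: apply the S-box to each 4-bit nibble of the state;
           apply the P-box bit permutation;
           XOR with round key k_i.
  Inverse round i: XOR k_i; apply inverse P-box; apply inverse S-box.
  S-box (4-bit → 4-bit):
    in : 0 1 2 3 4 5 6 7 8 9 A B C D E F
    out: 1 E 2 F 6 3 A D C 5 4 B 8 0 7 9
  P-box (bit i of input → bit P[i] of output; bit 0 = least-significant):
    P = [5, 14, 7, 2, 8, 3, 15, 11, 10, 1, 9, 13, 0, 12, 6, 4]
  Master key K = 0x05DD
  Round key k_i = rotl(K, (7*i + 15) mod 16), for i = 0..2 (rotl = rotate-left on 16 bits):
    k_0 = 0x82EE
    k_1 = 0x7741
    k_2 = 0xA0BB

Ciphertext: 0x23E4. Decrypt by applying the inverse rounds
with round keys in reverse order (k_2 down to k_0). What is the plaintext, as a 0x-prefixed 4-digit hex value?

s_0 = ciphertext = 0x23E4
s_1 = InvRound(s_0, k_2) = 0x74EC
s_2 = InvRound(s_1, k_1) = 0x0A57
s_3 = InvRound(s_2, k_0) = 0xFD19

0xFD19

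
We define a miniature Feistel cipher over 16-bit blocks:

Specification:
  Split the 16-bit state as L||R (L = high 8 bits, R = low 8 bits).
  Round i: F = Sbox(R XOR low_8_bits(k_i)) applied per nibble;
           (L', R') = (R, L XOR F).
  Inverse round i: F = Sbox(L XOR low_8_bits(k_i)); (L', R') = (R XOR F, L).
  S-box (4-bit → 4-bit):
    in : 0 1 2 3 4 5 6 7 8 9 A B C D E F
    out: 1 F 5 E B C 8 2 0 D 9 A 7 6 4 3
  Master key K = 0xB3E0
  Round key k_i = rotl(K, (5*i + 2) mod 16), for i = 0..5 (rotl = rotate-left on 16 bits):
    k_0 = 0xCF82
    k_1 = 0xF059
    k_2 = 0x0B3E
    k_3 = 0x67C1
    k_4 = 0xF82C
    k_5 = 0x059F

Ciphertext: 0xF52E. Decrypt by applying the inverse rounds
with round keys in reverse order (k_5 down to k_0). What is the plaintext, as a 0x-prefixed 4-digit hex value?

0xA842

s_0 = ciphertext = 0xF52E
s_1 = InvRound(s_0, k_5) = 0xA7F5
s_2 = InvRound(s_1, k_4) = 0xFFA7
s_3 = InvRound(s_2, k_3) = 0x43FF
s_4 = InvRound(s_3, k_2) = 0xD943
s_5 = InvRound(s_4, k_1) = 0x42D9
s_6 = InvRound(s_5, k_0) = 0xA842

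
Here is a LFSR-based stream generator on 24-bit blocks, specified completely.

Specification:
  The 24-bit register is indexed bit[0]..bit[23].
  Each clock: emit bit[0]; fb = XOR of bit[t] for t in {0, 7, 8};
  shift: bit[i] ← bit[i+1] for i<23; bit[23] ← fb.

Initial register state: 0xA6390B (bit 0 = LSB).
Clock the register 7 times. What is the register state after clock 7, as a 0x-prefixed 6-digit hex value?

0x814C72

reg_0 = 0xA6390B
clock 1: out=1, reg = 0x531C85
clock 2: out=1, reg = 0x298E42
clock 3: out=0, reg = 0x14C721
clock 4: out=1, reg = 0x0A6390
clock 5: out=0, reg = 0x0531C8
clock 6: out=0, reg = 0x0298E4
clock 7: out=0, reg = 0x814C72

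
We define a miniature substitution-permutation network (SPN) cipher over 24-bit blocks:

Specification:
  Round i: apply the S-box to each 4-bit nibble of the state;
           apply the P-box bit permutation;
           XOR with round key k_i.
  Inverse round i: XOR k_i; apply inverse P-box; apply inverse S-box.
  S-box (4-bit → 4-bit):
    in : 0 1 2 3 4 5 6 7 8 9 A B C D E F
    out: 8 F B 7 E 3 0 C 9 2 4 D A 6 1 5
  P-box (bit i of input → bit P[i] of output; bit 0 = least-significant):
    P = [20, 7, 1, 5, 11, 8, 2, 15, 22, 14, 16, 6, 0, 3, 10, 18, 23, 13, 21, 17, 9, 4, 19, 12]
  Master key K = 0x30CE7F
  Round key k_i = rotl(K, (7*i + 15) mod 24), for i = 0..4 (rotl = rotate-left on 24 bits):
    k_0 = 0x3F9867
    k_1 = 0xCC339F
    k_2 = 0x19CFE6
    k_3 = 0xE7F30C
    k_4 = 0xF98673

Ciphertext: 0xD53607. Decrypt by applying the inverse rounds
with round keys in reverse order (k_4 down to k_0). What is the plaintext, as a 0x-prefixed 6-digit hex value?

s_0 = ciphertext = 0xD53607
s_1 = InvRound(s_0, k_4) = 0x4D0070
s_2 = InvRound(s_1, k_3) = 0x119C40
s_3 = InvRound(s_2, k_2) = 0xB669D4
s_4 = InvRound(s_3, k_1) = 0xB752EF
s_5 = InvRound(s_4, k_0) = 0xFE9989

0xFE9989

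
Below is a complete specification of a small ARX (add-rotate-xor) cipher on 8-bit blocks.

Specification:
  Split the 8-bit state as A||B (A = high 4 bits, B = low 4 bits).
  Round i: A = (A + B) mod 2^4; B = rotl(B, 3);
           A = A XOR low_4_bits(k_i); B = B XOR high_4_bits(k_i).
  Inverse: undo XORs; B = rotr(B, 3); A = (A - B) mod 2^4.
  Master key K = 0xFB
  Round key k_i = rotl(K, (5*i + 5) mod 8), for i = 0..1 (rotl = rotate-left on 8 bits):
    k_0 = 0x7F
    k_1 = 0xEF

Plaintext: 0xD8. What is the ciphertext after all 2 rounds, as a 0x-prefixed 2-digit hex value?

s_0 = plaintext = 0xD8
s_1 = Round(s_0, k_0) = 0xA3
s_2 = Round(s_1, k_1) = 0x27

0x27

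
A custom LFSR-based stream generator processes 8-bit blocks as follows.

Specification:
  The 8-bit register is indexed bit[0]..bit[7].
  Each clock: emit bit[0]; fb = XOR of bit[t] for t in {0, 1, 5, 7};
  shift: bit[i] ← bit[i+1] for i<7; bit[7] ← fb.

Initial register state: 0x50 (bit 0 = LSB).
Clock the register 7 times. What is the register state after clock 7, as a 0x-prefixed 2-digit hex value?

reg_0 = 0x50
clock 1: out=0, reg = 0x28
clock 2: out=0, reg = 0x94
clock 3: out=0, reg = 0xCA
clock 4: out=0, reg = 0x65
clock 5: out=1, reg = 0x32
clock 6: out=0, reg = 0x19
clock 7: out=1, reg = 0x8C

0x8C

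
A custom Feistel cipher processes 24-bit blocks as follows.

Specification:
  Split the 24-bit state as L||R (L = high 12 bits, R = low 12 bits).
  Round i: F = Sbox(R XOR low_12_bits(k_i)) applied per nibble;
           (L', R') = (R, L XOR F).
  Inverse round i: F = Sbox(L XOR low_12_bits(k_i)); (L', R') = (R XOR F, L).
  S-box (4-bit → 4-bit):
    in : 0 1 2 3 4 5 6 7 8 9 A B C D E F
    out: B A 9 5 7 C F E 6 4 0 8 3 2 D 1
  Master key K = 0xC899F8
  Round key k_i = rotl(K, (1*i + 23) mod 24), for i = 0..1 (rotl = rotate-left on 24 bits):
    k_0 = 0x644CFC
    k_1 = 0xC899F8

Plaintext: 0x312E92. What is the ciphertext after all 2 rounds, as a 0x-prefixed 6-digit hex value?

s_0 = plaintext = 0x312E92
s_1 = Round(s_0, k_0) = 0xE92AEF
s_2 = Round(s_1, k_1) = 0xAEFB3C

0xAEFB3C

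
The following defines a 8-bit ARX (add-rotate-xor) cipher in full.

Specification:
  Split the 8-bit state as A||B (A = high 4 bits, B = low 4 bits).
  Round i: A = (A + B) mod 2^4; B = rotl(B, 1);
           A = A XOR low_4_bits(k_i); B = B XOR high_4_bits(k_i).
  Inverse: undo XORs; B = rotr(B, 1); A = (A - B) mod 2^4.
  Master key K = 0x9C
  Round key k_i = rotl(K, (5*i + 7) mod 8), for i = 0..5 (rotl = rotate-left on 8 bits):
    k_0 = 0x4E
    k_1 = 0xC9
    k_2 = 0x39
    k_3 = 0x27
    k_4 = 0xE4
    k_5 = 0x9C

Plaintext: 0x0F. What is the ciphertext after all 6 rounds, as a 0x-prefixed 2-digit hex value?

0x7E

s_0 = plaintext = 0x0F
s_1 = Round(s_0, k_0) = 0x1B
s_2 = Round(s_1, k_1) = 0x5B
s_3 = Round(s_2, k_2) = 0x94
s_4 = Round(s_3, k_3) = 0xAA
s_5 = Round(s_4, k_4) = 0x0B
s_6 = Round(s_5, k_5) = 0x7E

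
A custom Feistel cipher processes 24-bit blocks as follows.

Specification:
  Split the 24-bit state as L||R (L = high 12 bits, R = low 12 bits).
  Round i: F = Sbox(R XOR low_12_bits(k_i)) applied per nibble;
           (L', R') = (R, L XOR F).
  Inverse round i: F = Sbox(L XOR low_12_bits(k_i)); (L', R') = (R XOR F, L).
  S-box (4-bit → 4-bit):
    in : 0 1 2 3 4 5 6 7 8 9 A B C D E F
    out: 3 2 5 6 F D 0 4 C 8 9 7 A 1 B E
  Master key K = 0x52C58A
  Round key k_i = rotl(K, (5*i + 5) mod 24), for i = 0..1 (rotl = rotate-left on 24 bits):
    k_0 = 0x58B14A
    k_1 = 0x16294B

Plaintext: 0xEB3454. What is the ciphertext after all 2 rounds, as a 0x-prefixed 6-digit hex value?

s_0 = plaintext = 0xEB3454
s_1 = Round(s_0, k_0) = 0x454398
s_2 = Round(s_1, k_1) = 0x398D42

0x398D42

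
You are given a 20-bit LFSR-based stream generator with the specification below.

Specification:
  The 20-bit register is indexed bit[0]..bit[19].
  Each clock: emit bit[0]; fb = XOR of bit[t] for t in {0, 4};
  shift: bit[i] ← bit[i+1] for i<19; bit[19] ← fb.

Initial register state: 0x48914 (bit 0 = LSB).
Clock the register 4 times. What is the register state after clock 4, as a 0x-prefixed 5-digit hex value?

0x54891

reg_0 = 0x48914
clock 1: out=0, reg = 0xA448A
clock 2: out=0, reg = 0x52245
clock 3: out=1, reg = 0xA9122
clock 4: out=0, reg = 0x54891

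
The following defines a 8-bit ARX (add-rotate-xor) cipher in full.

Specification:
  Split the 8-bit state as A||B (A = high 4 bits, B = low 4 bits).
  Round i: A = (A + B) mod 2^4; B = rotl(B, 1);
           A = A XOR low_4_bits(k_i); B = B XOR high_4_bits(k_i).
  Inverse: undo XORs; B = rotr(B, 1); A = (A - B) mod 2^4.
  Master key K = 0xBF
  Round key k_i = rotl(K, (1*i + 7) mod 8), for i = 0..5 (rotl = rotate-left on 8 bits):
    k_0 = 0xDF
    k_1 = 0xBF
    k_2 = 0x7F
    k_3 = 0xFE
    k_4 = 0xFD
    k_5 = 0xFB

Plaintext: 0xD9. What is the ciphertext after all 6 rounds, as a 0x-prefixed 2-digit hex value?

0xE2

s_0 = plaintext = 0xD9
s_1 = Round(s_0, k_0) = 0x9E
s_2 = Round(s_1, k_1) = 0x86
s_3 = Round(s_2, k_2) = 0x1B
s_4 = Round(s_3, k_3) = 0x28
s_5 = Round(s_4, k_4) = 0x7E
s_6 = Round(s_5, k_5) = 0xE2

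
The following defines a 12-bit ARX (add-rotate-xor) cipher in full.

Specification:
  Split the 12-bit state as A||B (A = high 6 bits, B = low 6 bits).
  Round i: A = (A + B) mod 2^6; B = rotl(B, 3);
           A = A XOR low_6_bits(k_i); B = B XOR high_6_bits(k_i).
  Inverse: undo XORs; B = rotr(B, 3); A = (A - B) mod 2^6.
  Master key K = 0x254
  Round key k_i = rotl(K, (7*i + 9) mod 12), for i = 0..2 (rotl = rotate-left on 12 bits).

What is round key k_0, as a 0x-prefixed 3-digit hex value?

0x84A

K = 0x254
k_0 = rotl(K, (7*0+9) mod 12) = rotl(K, 9) = 0x84A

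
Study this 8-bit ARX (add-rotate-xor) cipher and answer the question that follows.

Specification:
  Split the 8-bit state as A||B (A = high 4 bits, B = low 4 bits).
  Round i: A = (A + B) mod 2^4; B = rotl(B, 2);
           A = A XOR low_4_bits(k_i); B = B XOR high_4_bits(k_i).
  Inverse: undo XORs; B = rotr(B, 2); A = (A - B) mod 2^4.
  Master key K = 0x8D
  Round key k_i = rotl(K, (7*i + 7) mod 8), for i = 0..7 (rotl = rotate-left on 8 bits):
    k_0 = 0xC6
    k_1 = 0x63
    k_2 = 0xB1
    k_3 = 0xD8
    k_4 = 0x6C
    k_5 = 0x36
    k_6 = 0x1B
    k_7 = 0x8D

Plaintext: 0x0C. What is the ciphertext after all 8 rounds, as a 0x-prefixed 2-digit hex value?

0x8C

s_0 = plaintext = 0x0C
s_1 = Round(s_0, k_0) = 0xAF
s_2 = Round(s_1, k_1) = 0xA9
s_3 = Round(s_2, k_2) = 0x2D
s_4 = Round(s_3, k_3) = 0x7A
s_5 = Round(s_4, k_4) = 0xDC
s_6 = Round(s_5, k_5) = 0xF0
s_7 = Round(s_6, k_6) = 0x41
s_8 = Round(s_7, k_7) = 0x8C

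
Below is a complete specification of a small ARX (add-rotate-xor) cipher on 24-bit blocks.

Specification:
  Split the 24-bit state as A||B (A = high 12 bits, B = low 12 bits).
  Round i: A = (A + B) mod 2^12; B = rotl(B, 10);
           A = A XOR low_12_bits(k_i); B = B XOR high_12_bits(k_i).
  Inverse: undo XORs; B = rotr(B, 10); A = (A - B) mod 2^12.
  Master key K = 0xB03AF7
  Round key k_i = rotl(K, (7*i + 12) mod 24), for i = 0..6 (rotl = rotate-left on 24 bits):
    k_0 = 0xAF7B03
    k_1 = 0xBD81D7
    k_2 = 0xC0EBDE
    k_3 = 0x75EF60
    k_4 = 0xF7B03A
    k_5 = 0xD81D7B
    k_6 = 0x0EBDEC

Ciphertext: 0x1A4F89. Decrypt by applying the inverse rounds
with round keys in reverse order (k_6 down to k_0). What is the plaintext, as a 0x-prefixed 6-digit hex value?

s_0 = ciphertext = 0x1A4F89
s_1 = InvRound(s_0, k_6) = 0xEBDD8B
s_2 = InvRound(s_1, k_5) = 0x39E028
s_3 = InvRound(s_2, k_4) = 0x655D4F
s_4 = InvRound(s_3, k_3) = 0x0EF846
s_5 = InvRound(s_4, k_2) = 0xA10121
s_6 = InvRound(s_5, k_1) = 0xFE1BE6
s_7 = InvRound(s_6, k_0) = 0x09E444

0x09E444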